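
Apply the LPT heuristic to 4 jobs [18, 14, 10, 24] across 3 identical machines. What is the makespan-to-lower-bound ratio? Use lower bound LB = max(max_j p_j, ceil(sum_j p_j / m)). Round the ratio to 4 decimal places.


LPT order: [24, 18, 14, 10]
Machine loads after assignment: [24, 18, 24]
LPT makespan = 24
Lower bound = max(max_job, ceil(total/3)) = max(24, 22) = 24
Ratio = 24 / 24 = 1.0

1.0


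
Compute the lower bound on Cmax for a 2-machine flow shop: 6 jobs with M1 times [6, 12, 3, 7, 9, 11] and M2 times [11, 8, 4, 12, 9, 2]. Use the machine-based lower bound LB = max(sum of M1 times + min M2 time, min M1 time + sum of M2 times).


LB1 = sum(M1 times) + min(M2 times) = 48 + 2 = 50
LB2 = min(M1 times) + sum(M2 times) = 3 + 46 = 49
Lower bound = max(LB1, LB2) = max(50, 49) = 50

50


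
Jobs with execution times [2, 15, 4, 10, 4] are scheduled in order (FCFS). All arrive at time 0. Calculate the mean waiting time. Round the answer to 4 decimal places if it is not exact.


FCFS order (as given): [2, 15, 4, 10, 4]
Waiting times:
  Job 1: wait = 0
  Job 2: wait = 2
  Job 3: wait = 17
  Job 4: wait = 21
  Job 5: wait = 31
Sum of waiting times = 71
Average waiting time = 71/5 = 14.2

14.2


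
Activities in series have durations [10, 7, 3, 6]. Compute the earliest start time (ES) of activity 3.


Activity 3 starts after activities 1 through 2 complete.
Predecessor durations: [10, 7]
ES = 10 + 7 = 17

17


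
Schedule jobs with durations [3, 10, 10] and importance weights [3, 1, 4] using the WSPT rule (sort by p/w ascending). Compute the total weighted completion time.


Compute p/w ratios and sort ascending (WSPT): [(3, 3), (10, 4), (10, 1)]
Compute weighted completion times:
  Job (p=3,w=3): C=3, w*C=3*3=9
  Job (p=10,w=4): C=13, w*C=4*13=52
  Job (p=10,w=1): C=23, w*C=1*23=23
Total weighted completion time = 84

84


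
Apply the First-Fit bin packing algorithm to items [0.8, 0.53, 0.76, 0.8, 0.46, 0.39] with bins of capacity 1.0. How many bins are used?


Place items sequentially using First-Fit:
  Item 0.8 -> new Bin 1
  Item 0.53 -> new Bin 2
  Item 0.76 -> new Bin 3
  Item 0.8 -> new Bin 4
  Item 0.46 -> Bin 2 (now 0.99)
  Item 0.39 -> new Bin 5
Total bins used = 5

5


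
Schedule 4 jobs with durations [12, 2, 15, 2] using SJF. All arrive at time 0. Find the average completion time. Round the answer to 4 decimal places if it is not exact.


SJF order (ascending): [2, 2, 12, 15]
Completion times:
  Job 1: burst=2, C=2
  Job 2: burst=2, C=4
  Job 3: burst=12, C=16
  Job 4: burst=15, C=31
Average completion = 53/4 = 13.25

13.25


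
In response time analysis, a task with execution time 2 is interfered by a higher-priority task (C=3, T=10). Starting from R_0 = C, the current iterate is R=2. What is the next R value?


R_next = C + ceil(R_prev / T_hp) * C_hp
ceil(2 / 10) = ceil(0.2) = 1
Interference = 1 * 3 = 3
R_next = 2 + 3 = 5

5


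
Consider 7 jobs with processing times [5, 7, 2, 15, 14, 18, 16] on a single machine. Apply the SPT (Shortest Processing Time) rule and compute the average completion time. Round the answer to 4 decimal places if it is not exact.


Sort jobs by processing time (SPT order): [2, 5, 7, 14, 15, 16, 18]
Compute completion times sequentially:
  Job 1: processing = 2, completes at 2
  Job 2: processing = 5, completes at 7
  Job 3: processing = 7, completes at 14
  Job 4: processing = 14, completes at 28
  Job 5: processing = 15, completes at 43
  Job 6: processing = 16, completes at 59
  Job 7: processing = 18, completes at 77
Sum of completion times = 230
Average completion time = 230/7 = 32.8571

32.8571


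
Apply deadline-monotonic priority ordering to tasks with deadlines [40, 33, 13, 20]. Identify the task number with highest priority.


Sort tasks by relative deadline (ascending):
  Task 3: deadline = 13
  Task 4: deadline = 20
  Task 2: deadline = 33
  Task 1: deadline = 40
Priority order (highest first): [3, 4, 2, 1]
Highest priority task = 3

3


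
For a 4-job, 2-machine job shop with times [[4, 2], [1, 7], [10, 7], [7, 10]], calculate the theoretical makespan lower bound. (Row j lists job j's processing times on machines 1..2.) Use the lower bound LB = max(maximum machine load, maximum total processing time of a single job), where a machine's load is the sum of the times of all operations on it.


Machine loads:
  Machine 1: 4 + 1 + 10 + 7 = 22
  Machine 2: 2 + 7 + 7 + 10 = 26
Max machine load = 26
Job totals:
  Job 1: 6
  Job 2: 8
  Job 3: 17
  Job 4: 17
Max job total = 17
Lower bound = max(26, 17) = 26

26


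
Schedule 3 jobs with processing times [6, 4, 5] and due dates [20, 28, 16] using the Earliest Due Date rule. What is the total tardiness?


Sort by due date (EDD order): [(5, 16), (6, 20), (4, 28)]
Compute completion times and tardiness:
  Job 1: p=5, d=16, C=5, tardiness=max(0,5-16)=0
  Job 2: p=6, d=20, C=11, tardiness=max(0,11-20)=0
  Job 3: p=4, d=28, C=15, tardiness=max(0,15-28)=0
Total tardiness = 0

0


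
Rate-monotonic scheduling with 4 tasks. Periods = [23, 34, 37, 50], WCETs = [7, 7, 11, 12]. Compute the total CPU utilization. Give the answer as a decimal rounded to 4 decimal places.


Compute individual utilizations (exact fractions):
  Task 1: C/T = 7/23 (approx. 0.3043)
  Task 2: C/T = 7/34 (approx. 0.2059)
  Task 3: C/T = 11/37 (approx. 0.2973)
  Task 4: C/T = 12/50 = 6/25 (approx. 0.24)
Total utilization U = 7/23 + 7/34 + 11/37 + 6/25 = 757729/723350
Rounded to 4 decimal places: U = 1.0475
RM (Liu & Layland) bound for 4 tasks = 0.756828; compare with U = 757729/723350 (approx. 1.047527)
U > 1, so the task set is not schedulable (processor overloaded).

1.0475


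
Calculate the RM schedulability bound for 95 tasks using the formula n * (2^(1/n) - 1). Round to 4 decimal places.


Compute 2^(1/95) = 1.0073229689
Subtract 1: 1.0073229689 - 1 = 0.0073229689
Multiply by n: 95 * 0.0073229689 = 0.6956820455
Round to 4 dp: 0.6957

0.6957


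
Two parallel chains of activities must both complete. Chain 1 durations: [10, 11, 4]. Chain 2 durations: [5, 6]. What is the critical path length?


Path A total = 10 + 11 + 4 = 25
Path B total = 5 + 6 = 11
Critical path = longest path = max(25, 11) = 25

25


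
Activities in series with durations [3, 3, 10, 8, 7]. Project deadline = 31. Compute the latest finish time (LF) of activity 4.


LF(activity 4) = deadline - sum of successor durations
Successors: activities 5 through 5 with durations [7]
Sum of successor durations = 7
LF = 31 - 7 = 24

24


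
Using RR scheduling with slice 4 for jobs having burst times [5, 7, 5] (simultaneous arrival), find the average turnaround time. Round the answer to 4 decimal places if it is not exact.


Time quantum = 4
Execution trace:
  J1 runs 4 units, time = 4
  J2 runs 4 units, time = 8
  J3 runs 4 units, time = 12
  J1 runs 1 units, time = 13
  J2 runs 3 units, time = 16
  J3 runs 1 units, time = 17
Finish times: [13, 16, 17]
Average turnaround = 46/3 = 15.3333

15.3333


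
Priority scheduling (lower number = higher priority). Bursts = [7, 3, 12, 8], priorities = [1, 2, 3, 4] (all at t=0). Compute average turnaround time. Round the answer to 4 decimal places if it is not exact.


Sort by priority (ascending = highest first):
Order: [(1, 7), (2, 3), (3, 12), (4, 8)]
Completion times:
  Priority 1, burst=7, C=7
  Priority 2, burst=3, C=10
  Priority 3, burst=12, C=22
  Priority 4, burst=8, C=30
Average turnaround = 69/4 = 17.25

17.25


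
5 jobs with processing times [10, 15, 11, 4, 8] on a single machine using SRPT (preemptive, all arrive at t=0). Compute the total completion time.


Since all jobs arrive at t=0, SRPT equals SPT ordering.
SPT order: [4, 8, 10, 11, 15]
Completion times:
  Job 1: p=4, C=4
  Job 2: p=8, C=12
  Job 3: p=10, C=22
  Job 4: p=11, C=33
  Job 5: p=15, C=48
Total completion time = 4 + 12 + 22 + 33 + 48 = 119

119


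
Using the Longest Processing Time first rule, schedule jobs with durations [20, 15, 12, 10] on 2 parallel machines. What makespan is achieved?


Sort jobs in decreasing order (LPT): [20, 15, 12, 10]
Assign each job to the least loaded machine:
  Machine 1: jobs [20, 10], load = 30
  Machine 2: jobs [15, 12], load = 27
Makespan = max load = 30

30


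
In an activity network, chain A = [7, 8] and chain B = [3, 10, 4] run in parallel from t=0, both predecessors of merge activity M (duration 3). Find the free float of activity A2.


ES(A2) = sum of predecessors on chain A = 7
EF(A2) = ES + duration = 7 + 8 = 15
Successor of A2 is M. ES(M) = max(sum(A), sum(B)) = max(15, 17) = 17
Free float = ES(successor) - EF(current) = 17 - 15 = 2

2


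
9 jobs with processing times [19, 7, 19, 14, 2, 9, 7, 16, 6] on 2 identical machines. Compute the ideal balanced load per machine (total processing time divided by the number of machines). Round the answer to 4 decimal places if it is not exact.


Total processing time = 19 + 7 + 19 + 14 + 2 + 9 + 7 + 16 + 6 = 99
Number of machines = 2
Ideal balanced load = 99 / 2 = 49.5

49.5


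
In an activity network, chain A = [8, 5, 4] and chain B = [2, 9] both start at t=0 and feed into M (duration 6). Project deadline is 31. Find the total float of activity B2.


Forward pass: ES(B2) = sum of predecessors on chain B = 2
EF = ES + duration = 2 + 9 = 11
Backward pass: LF(M) = deadline = 31; LS(M) = 31 - 6 = 25
LF(B2) = LS(M) - sum(successors on chain B) = 25 - 0 = 25
LS = LF - duration = 25 - 9 = 16
Total float = LS - ES = 16 - 2 = 14

14


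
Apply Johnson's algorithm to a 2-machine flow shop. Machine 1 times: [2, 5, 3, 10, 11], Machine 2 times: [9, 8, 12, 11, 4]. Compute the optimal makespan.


Apply Johnson's rule:
  Group 1 (a <= b): [(1, 2, 9), (3, 3, 12), (2, 5, 8), (4, 10, 11)]
  Group 2 (a > b): [(5, 11, 4)]
Optimal job order: [1, 3, 2, 4, 5]
Schedule:
  Job 1: M1 done at 2, M2 done at 11
  Job 3: M1 done at 5, M2 done at 23
  Job 2: M1 done at 10, M2 done at 31
  Job 4: M1 done at 20, M2 done at 42
  Job 5: M1 done at 31, M2 done at 46
Makespan = 46

46


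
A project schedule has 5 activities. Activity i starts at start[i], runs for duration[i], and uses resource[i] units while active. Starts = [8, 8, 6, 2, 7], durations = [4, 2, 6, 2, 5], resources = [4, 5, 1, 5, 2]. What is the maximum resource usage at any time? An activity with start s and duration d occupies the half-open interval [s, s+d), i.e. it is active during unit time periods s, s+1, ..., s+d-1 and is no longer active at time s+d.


Each activity i is active on [start_i, start_i + duration_i).
Compute total resource usage per time slot:
  t=0: active resources = [], total = 0
  t=1: active resources = [], total = 0
  t=2: active resources = [5], total = 5
  t=3: active resources = [5], total = 5
  t=4: active resources = [], total = 0
  t=5: active resources = [], total = 0
  t=6: active resources = [1], total = 1
  t=7: active resources = [1, 2], total = 3
  t=8: active resources = [4, 5, 1, 2], total = 12
  t=9: active resources = [4, 5, 1, 2], total = 12
  t=10: active resources = [4, 1, 2], total = 7
  t=11: active resources = [4, 1, 2], total = 7
Peak resource demand = 12

12


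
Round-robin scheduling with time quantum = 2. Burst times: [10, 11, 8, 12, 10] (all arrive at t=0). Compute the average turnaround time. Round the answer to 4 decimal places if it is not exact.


Time quantum = 2
Execution trace:
  J1 runs 2 units, time = 2
  J2 runs 2 units, time = 4
  J3 runs 2 units, time = 6
  J4 runs 2 units, time = 8
  J5 runs 2 units, time = 10
  J1 runs 2 units, time = 12
  J2 runs 2 units, time = 14
  J3 runs 2 units, time = 16
  J4 runs 2 units, time = 18
  J5 runs 2 units, time = 20
  J1 runs 2 units, time = 22
  J2 runs 2 units, time = 24
  J3 runs 2 units, time = 26
  J4 runs 2 units, time = 28
  J5 runs 2 units, time = 30
  J1 runs 2 units, time = 32
  J2 runs 2 units, time = 34
  J3 runs 2 units, time = 36
  J4 runs 2 units, time = 38
  J5 runs 2 units, time = 40
  J1 runs 2 units, time = 42
  J2 runs 2 units, time = 44
  J4 runs 2 units, time = 46
  J5 runs 2 units, time = 48
  J2 runs 1 units, time = 49
  J4 runs 2 units, time = 51
Finish times: [42, 49, 36, 51, 48]
Average turnaround = 226/5 = 45.2

45.2


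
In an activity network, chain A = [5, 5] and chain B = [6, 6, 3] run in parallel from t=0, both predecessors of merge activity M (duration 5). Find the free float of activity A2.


ES(A2) = sum of predecessors on chain A = 5
EF(A2) = ES + duration = 5 + 5 = 10
Successor of A2 is M. ES(M) = max(sum(A), sum(B)) = max(10, 15) = 15
Free float = ES(successor) - EF(current) = 15 - 10 = 5

5


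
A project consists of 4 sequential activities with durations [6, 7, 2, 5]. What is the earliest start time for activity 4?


Activity 4 starts after activities 1 through 3 complete.
Predecessor durations: [6, 7, 2]
ES = 6 + 7 + 2 = 15

15


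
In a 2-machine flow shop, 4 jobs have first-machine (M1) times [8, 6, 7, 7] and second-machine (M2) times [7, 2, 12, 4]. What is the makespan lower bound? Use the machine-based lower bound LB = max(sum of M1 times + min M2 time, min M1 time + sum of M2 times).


LB1 = sum(M1 times) + min(M2 times) = 28 + 2 = 30
LB2 = min(M1 times) + sum(M2 times) = 6 + 25 = 31
Lower bound = max(LB1, LB2) = max(30, 31) = 31

31


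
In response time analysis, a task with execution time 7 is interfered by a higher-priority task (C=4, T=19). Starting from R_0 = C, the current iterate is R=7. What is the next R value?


R_next = C + ceil(R_prev / T_hp) * C_hp
ceil(7 / 19) = ceil(0.3684) = 1
Interference = 1 * 4 = 4
R_next = 7 + 4 = 11

11


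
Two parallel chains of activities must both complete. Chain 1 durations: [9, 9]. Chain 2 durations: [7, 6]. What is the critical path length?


Path A total = 9 + 9 = 18
Path B total = 7 + 6 = 13
Critical path = longest path = max(18, 13) = 18

18


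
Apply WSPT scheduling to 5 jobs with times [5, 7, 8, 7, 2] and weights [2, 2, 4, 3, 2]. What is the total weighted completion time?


Compute p/w ratios and sort ascending (WSPT): [(2, 2), (8, 4), (7, 3), (5, 2), (7, 2)]
Compute weighted completion times:
  Job (p=2,w=2): C=2, w*C=2*2=4
  Job (p=8,w=4): C=10, w*C=4*10=40
  Job (p=7,w=3): C=17, w*C=3*17=51
  Job (p=5,w=2): C=22, w*C=2*22=44
  Job (p=7,w=2): C=29, w*C=2*29=58
Total weighted completion time = 197

197


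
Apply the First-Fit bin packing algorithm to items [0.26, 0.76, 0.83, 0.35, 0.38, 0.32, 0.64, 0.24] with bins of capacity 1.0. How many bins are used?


Place items sequentially using First-Fit:
  Item 0.26 -> new Bin 1
  Item 0.76 -> new Bin 2
  Item 0.83 -> new Bin 3
  Item 0.35 -> Bin 1 (now 0.61)
  Item 0.38 -> Bin 1 (now 0.99)
  Item 0.32 -> new Bin 4
  Item 0.64 -> Bin 4 (now 0.96)
  Item 0.24 -> Bin 2 (now 1.0)
Total bins used = 4

4


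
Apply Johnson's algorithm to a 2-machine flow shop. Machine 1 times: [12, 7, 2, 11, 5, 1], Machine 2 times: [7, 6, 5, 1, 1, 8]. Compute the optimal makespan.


Apply Johnson's rule:
  Group 1 (a <= b): [(6, 1, 8), (3, 2, 5)]
  Group 2 (a > b): [(1, 12, 7), (2, 7, 6), (4, 11, 1), (5, 5, 1)]
Optimal job order: [6, 3, 1, 2, 4, 5]
Schedule:
  Job 6: M1 done at 1, M2 done at 9
  Job 3: M1 done at 3, M2 done at 14
  Job 1: M1 done at 15, M2 done at 22
  Job 2: M1 done at 22, M2 done at 28
  Job 4: M1 done at 33, M2 done at 34
  Job 5: M1 done at 38, M2 done at 39
Makespan = 39

39


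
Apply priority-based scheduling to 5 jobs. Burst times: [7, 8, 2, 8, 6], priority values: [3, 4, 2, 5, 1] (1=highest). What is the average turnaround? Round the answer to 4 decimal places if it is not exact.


Sort by priority (ascending = highest first):
Order: [(1, 6), (2, 2), (3, 7), (4, 8), (5, 8)]
Completion times:
  Priority 1, burst=6, C=6
  Priority 2, burst=2, C=8
  Priority 3, burst=7, C=15
  Priority 4, burst=8, C=23
  Priority 5, burst=8, C=31
Average turnaround = 83/5 = 16.6

16.6


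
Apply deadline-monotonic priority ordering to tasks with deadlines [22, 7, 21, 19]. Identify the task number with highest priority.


Sort tasks by relative deadline (ascending):
  Task 2: deadline = 7
  Task 4: deadline = 19
  Task 3: deadline = 21
  Task 1: deadline = 22
Priority order (highest first): [2, 4, 3, 1]
Highest priority task = 2

2


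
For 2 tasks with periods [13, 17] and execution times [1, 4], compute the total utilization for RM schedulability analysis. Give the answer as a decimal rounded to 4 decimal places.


Compute individual utilizations (exact fractions):
  Task 1: C/T = 1/13 (approx. 0.0769)
  Task 2: C/T = 4/17 (approx. 0.2353)
Total utilization U = 1/13 + 4/17 = 69/221
Rounded to 4 decimal places: U = 0.3122
RM (Liu & Layland) bound for 2 tasks = 0.828427; compare with U = 69/221 (approx. 0.312217)
U <= bound, so schedulable by RM sufficient condition.

0.3122


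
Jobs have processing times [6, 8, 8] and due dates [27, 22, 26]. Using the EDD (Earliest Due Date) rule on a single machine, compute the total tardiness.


Sort by due date (EDD order): [(8, 22), (8, 26), (6, 27)]
Compute completion times and tardiness:
  Job 1: p=8, d=22, C=8, tardiness=max(0,8-22)=0
  Job 2: p=8, d=26, C=16, tardiness=max(0,16-26)=0
  Job 3: p=6, d=27, C=22, tardiness=max(0,22-27)=0
Total tardiness = 0

0


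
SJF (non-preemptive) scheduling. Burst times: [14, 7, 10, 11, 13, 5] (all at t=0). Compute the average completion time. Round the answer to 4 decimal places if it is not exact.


SJF order (ascending): [5, 7, 10, 11, 13, 14]
Completion times:
  Job 1: burst=5, C=5
  Job 2: burst=7, C=12
  Job 3: burst=10, C=22
  Job 4: burst=11, C=33
  Job 5: burst=13, C=46
  Job 6: burst=14, C=60
Average completion = 178/6 = 29.6667

29.6667


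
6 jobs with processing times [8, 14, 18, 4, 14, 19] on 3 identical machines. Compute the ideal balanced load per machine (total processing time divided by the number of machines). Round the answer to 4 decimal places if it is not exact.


Total processing time = 8 + 14 + 18 + 4 + 14 + 19 = 77
Number of machines = 3
Ideal balanced load = 77 / 3 = 25.6667

25.6667


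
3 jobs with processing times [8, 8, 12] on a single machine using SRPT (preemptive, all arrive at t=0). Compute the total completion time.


Since all jobs arrive at t=0, SRPT equals SPT ordering.
SPT order: [8, 8, 12]
Completion times:
  Job 1: p=8, C=8
  Job 2: p=8, C=16
  Job 3: p=12, C=28
Total completion time = 8 + 16 + 28 = 52

52


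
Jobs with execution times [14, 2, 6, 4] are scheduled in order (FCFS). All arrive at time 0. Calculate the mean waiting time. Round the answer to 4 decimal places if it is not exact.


FCFS order (as given): [14, 2, 6, 4]
Waiting times:
  Job 1: wait = 0
  Job 2: wait = 14
  Job 3: wait = 16
  Job 4: wait = 22
Sum of waiting times = 52
Average waiting time = 52/4 = 13.0

13.0


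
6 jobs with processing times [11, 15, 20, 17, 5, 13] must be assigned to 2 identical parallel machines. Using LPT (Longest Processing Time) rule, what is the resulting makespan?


Sort jobs in decreasing order (LPT): [20, 17, 15, 13, 11, 5]
Assign each job to the least loaded machine:
  Machine 1: jobs [20, 13, 5], load = 38
  Machine 2: jobs [17, 15, 11], load = 43
Makespan = max load = 43

43


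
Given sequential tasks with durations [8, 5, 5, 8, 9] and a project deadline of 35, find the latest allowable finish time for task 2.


LF(activity 2) = deadline - sum of successor durations
Successors: activities 3 through 5 with durations [5, 8, 9]
Sum of successor durations = 22
LF = 35 - 22 = 13

13


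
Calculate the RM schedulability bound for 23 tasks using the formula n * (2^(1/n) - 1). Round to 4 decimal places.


Compute 2^(1/23) = 1.0305955448
Subtract 1: 1.0305955448 - 1 = 0.0305955448
Multiply by n: 23 * 0.0305955448 = 0.7036975304
Round to 4 dp: 0.7037

0.7037


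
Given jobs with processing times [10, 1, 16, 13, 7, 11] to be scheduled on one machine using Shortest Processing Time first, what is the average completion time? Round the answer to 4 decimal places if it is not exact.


Sort jobs by processing time (SPT order): [1, 7, 10, 11, 13, 16]
Compute completion times sequentially:
  Job 1: processing = 1, completes at 1
  Job 2: processing = 7, completes at 8
  Job 3: processing = 10, completes at 18
  Job 4: processing = 11, completes at 29
  Job 5: processing = 13, completes at 42
  Job 6: processing = 16, completes at 58
Sum of completion times = 156
Average completion time = 156/6 = 26.0

26.0


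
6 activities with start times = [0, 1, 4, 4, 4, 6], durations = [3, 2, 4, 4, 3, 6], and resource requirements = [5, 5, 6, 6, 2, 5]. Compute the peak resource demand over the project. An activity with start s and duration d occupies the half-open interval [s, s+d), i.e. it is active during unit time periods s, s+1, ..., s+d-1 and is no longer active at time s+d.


Each activity i is active on [start_i, start_i + duration_i).
Compute total resource usage per time slot:
  t=0: active resources = [5], total = 5
  t=1: active resources = [5, 5], total = 10
  t=2: active resources = [5, 5], total = 10
  t=3: active resources = [], total = 0
  t=4: active resources = [6, 6, 2], total = 14
  t=5: active resources = [6, 6, 2], total = 14
  t=6: active resources = [6, 6, 2, 5], total = 19
  t=7: active resources = [6, 6, 5], total = 17
  t=8: active resources = [5], total = 5
  t=9: active resources = [5], total = 5
  t=10: active resources = [5], total = 5
  t=11: active resources = [5], total = 5
Peak resource demand = 19

19


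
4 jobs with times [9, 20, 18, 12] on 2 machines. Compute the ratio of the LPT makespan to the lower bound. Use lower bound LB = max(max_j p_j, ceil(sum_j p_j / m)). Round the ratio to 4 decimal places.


LPT order: [20, 18, 12, 9]
Machine loads after assignment: [29, 30]
LPT makespan = 30
Lower bound = max(max_job, ceil(total/2)) = max(20, 30) = 30
Ratio = 30 / 30 = 1.0

1.0


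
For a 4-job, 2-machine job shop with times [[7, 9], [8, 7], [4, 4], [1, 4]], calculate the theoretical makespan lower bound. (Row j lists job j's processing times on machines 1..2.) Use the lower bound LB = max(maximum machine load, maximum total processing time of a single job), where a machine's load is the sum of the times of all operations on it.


Machine loads:
  Machine 1: 7 + 8 + 4 + 1 = 20
  Machine 2: 9 + 7 + 4 + 4 = 24
Max machine load = 24
Job totals:
  Job 1: 16
  Job 2: 15
  Job 3: 8
  Job 4: 5
Max job total = 16
Lower bound = max(24, 16) = 24

24


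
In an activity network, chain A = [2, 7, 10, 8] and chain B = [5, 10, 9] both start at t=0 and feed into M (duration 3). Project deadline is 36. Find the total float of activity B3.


Forward pass: ES(B3) = sum of predecessors on chain B = 15
EF = ES + duration = 15 + 9 = 24
Backward pass: LF(M) = deadline = 36; LS(M) = 36 - 3 = 33
LF(B3) = LS(M) - sum(successors on chain B) = 33 - 0 = 33
LS = LF - duration = 33 - 9 = 24
Total float = LS - ES = 24 - 15 = 9

9


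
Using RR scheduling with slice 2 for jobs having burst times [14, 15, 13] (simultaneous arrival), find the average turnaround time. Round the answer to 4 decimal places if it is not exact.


Time quantum = 2
Execution trace:
  J1 runs 2 units, time = 2
  J2 runs 2 units, time = 4
  J3 runs 2 units, time = 6
  J1 runs 2 units, time = 8
  J2 runs 2 units, time = 10
  J3 runs 2 units, time = 12
  J1 runs 2 units, time = 14
  J2 runs 2 units, time = 16
  J3 runs 2 units, time = 18
  J1 runs 2 units, time = 20
  J2 runs 2 units, time = 22
  J3 runs 2 units, time = 24
  J1 runs 2 units, time = 26
  J2 runs 2 units, time = 28
  J3 runs 2 units, time = 30
  J1 runs 2 units, time = 32
  J2 runs 2 units, time = 34
  J3 runs 2 units, time = 36
  J1 runs 2 units, time = 38
  J2 runs 2 units, time = 40
  J3 runs 1 units, time = 41
  J2 runs 1 units, time = 42
Finish times: [38, 42, 41]
Average turnaround = 121/3 = 40.3333

40.3333


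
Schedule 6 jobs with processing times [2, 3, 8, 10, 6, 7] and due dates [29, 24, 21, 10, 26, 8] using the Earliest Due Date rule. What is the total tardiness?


Sort by due date (EDD order): [(7, 8), (10, 10), (8, 21), (3, 24), (6, 26), (2, 29)]
Compute completion times and tardiness:
  Job 1: p=7, d=8, C=7, tardiness=max(0,7-8)=0
  Job 2: p=10, d=10, C=17, tardiness=max(0,17-10)=7
  Job 3: p=8, d=21, C=25, tardiness=max(0,25-21)=4
  Job 4: p=3, d=24, C=28, tardiness=max(0,28-24)=4
  Job 5: p=6, d=26, C=34, tardiness=max(0,34-26)=8
  Job 6: p=2, d=29, C=36, tardiness=max(0,36-29)=7
Total tardiness = 30

30


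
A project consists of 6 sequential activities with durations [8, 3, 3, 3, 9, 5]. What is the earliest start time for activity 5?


Activity 5 starts after activities 1 through 4 complete.
Predecessor durations: [8, 3, 3, 3]
ES = 8 + 3 + 3 + 3 = 17

17


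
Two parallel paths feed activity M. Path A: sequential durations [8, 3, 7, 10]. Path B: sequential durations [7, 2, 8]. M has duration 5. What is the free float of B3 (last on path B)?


ES(B3) = sum of predecessors on chain B = 9
EF(B3) = ES + duration = 9 + 8 = 17
Successor of B3 is M. ES(M) = max(sum(A), sum(B)) = max(28, 17) = 28
Free float = ES(successor) - EF(current) = 28 - 17 = 11

11


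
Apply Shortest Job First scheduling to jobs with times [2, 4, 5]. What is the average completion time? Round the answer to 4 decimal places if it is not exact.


SJF order (ascending): [2, 4, 5]
Completion times:
  Job 1: burst=2, C=2
  Job 2: burst=4, C=6
  Job 3: burst=5, C=11
Average completion = 19/3 = 6.3333

6.3333


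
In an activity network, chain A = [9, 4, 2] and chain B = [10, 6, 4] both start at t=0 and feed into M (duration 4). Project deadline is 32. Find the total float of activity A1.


Forward pass: ES(A1) = sum of predecessors on chain A = 0
EF = ES + duration = 0 + 9 = 9
Backward pass: LF(M) = deadline = 32; LS(M) = 32 - 4 = 28
LF(A1) = LS(M) - sum(successors on chain A) = 28 - 6 = 22
LS = LF - duration = 22 - 9 = 13
Total float = LS - ES = 13 - 0 = 13

13


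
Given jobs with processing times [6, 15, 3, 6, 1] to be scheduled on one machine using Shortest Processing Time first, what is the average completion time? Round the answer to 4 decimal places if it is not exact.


Sort jobs by processing time (SPT order): [1, 3, 6, 6, 15]
Compute completion times sequentially:
  Job 1: processing = 1, completes at 1
  Job 2: processing = 3, completes at 4
  Job 3: processing = 6, completes at 10
  Job 4: processing = 6, completes at 16
  Job 5: processing = 15, completes at 31
Sum of completion times = 62
Average completion time = 62/5 = 12.4

12.4


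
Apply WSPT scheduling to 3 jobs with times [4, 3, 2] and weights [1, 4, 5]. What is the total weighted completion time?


Compute p/w ratios and sort ascending (WSPT): [(2, 5), (3, 4), (4, 1)]
Compute weighted completion times:
  Job (p=2,w=5): C=2, w*C=5*2=10
  Job (p=3,w=4): C=5, w*C=4*5=20
  Job (p=4,w=1): C=9, w*C=1*9=9
Total weighted completion time = 39

39


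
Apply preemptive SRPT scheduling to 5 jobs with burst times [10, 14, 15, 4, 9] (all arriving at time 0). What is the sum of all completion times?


Since all jobs arrive at t=0, SRPT equals SPT ordering.
SPT order: [4, 9, 10, 14, 15]
Completion times:
  Job 1: p=4, C=4
  Job 2: p=9, C=13
  Job 3: p=10, C=23
  Job 4: p=14, C=37
  Job 5: p=15, C=52
Total completion time = 4 + 13 + 23 + 37 + 52 = 129

129


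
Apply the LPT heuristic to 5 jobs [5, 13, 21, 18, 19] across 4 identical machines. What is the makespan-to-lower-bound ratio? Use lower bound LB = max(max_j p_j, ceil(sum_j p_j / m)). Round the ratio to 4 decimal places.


LPT order: [21, 19, 18, 13, 5]
Machine loads after assignment: [21, 19, 18, 18]
LPT makespan = 21
Lower bound = max(max_job, ceil(total/4)) = max(21, 19) = 21
Ratio = 21 / 21 = 1.0

1.0


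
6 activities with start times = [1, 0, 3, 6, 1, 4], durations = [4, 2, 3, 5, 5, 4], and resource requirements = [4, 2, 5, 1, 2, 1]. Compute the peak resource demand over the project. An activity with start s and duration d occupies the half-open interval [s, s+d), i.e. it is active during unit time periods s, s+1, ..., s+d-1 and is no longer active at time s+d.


Each activity i is active on [start_i, start_i + duration_i).
Compute total resource usage per time slot:
  t=0: active resources = [2], total = 2
  t=1: active resources = [4, 2, 2], total = 8
  t=2: active resources = [4, 2], total = 6
  t=3: active resources = [4, 5, 2], total = 11
  t=4: active resources = [4, 5, 2, 1], total = 12
  t=5: active resources = [5, 2, 1], total = 8
  t=6: active resources = [1, 1], total = 2
  t=7: active resources = [1, 1], total = 2
  t=8: active resources = [1], total = 1
  t=9: active resources = [1], total = 1
  t=10: active resources = [1], total = 1
Peak resource demand = 12

12


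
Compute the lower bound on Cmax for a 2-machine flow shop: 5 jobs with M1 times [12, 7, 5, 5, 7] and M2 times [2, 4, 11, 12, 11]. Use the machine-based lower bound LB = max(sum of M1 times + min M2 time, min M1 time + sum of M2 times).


LB1 = sum(M1 times) + min(M2 times) = 36 + 2 = 38
LB2 = min(M1 times) + sum(M2 times) = 5 + 40 = 45
Lower bound = max(LB1, LB2) = max(38, 45) = 45

45


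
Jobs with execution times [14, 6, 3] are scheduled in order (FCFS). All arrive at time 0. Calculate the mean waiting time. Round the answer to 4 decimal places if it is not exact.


FCFS order (as given): [14, 6, 3]
Waiting times:
  Job 1: wait = 0
  Job 2: wait = 14
  Job 3: wait = 20
Sum of waiting times = 34
Average waiting time = 34/3 = 11.3333

11.3333


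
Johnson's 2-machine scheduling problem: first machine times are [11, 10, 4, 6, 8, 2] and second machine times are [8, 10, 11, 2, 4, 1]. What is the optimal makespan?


Apply Johnson's rule:
  Group 1 (a <= b): [(3, 4, 11), (2, 10, 10)]
  Group 2 (a > b): [(1, 11, 8), (5, 8, 4), (4, 6, 2), (6, 2, 1)]
Optimal job order: [3, 2, 1, 5, 4, 6]
Schedule:
  Job 3: M1 done at 4, M2 done at 15
  Job 2: M1 done at 14, M2 done at 25
  Job 1: M1 done at 25, M2 done at 33
  Job 5: M1 done at 33, M2 done at 37
  Job 4: M1 done at 39, M2 done at 41
  Job 6: M1 done at 41, M2 done at 42
Makespan = 42

42


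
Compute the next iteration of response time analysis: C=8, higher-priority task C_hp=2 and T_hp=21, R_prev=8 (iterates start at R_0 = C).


R_next = C + ceil(R_prev / T_hp) * C_hp
ceil(8 / 21) = ceil(0.381) = 1
Interference = 1 * 2 = 2
R_next = 8 + 2 = 10

10


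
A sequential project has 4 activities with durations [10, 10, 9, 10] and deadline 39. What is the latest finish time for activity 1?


LF(activity 1) = deadline - sum of successor durations
Successors: activities 2 through 4 with durations [10, 9, 10]
Sum of successor durations = 29
LF = 39 - 29 = 10

10


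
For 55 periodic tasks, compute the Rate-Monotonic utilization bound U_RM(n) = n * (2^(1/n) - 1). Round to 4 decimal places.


Compute 2^(1/55) = 1.0126824244
Subtract 1: 1.0126824244 - 1 = 0.0126824244
Multiply by n: 55 * 0.0126824244 = 0.6975333420
Round to 4 dp: 0.6975

0.6975


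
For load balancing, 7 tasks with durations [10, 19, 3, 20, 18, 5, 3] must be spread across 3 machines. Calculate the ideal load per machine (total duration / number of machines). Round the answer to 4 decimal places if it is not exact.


Total processing time = 10 + 19 + 3 + 20 + 18 + 5 + 3 = 78
Number of machines = 3
Ideal balanced load = 78 / 3 = 26.0

26.0


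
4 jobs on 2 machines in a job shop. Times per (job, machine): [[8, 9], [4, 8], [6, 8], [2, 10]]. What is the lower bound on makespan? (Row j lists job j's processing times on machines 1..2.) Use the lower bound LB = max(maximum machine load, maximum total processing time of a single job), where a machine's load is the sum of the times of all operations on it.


Machine loads:
  Machine 1: 8 + 4 + 6 + 2 = 20
  Machine 2: 9 + 8 + 8 + 10 = 35
Max machine load = 35
Job totals:
  Job 1: 17
  Job 2: 12
  Job 3: 14
  Job 4: 12
Max job total = 17
Lower bound = max(35, 17) = 35

35


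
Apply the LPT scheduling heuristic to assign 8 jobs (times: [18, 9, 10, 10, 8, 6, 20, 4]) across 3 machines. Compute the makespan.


Sort jobs in decreasing order (LPT): [20, 18, 10, 10, 9, 8, 6, 4]
Assign each job to the least loaded machine:
  Machine 1: jobs [20, 8], load = 28
  Machine 2: jobs [18, 9], load = 27
  Machine 3: jobs [10, 10, 6, 4], load = 30
Makespan = max load = 30

30


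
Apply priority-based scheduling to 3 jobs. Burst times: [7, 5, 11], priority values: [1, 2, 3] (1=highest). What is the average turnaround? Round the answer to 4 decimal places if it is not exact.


Sort by priority (ascending = highest first):
Order: [(1, 7), (2, 5), (3, 11)]
Completion times:
  Priority 1, burst=7, C=7
  Priority 2, burst=5, C=12
  Priority 3, burst=11, C=23
Average turnaround = 42/3 = 14.0

14.0


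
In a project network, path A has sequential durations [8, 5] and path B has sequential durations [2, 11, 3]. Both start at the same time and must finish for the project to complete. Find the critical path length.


Path A total = 8 + 5 = 13
Path B total = 2 + 11 + 3 = 16
Critical path = longest path = max(13, 16) = 16

16


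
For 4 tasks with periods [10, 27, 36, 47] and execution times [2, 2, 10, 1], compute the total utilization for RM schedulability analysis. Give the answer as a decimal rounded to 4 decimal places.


Compute individual utilizations (exact fractions):
  Task 1: C/T = 2/10 = 1/5 (approx. 0.2)
  Task 2: C/T = 2/27 (approx. 0.0741)
  Task 3: C/T = 10/36 = 5/18 (approx. 0.2778)
  Task 4: C/T = 1/47 (approx. 0.0213)
Total utilization U = 1/5 + 2/27 + 5/18 + 1/47 = 7273/12690
Rounded to 4 decimal places: U = 0.5731
RM (Liu & Layland) bound for 4 tasks = 0.756828; compare with U = 7273/12690 (approx. 0.573128)
U <= bound, so schedulable by RM sufficient condition.

0.5731


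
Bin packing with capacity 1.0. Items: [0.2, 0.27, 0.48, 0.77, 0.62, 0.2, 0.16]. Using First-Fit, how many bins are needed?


Place items sequentially using First-Fit:
  Item 0.2 -> new Bin 1
  Item 0.27 -> Bin 1 (now 0.47)
  Item 0.48 -> Bin 1 (now 0.95)
  Item 0.77 -> new Bin 2
  Item 0.62 -> new Bin 3
  Item 0.2 -> Bin 2 (now 0.97)
  Item 0.16 -> Bin 3 (now 0.78)
Total bins used = 3

3


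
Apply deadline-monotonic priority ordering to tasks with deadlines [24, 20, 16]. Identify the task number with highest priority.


Sort tasks by relative deadline (ascending):
  Task 3: deadline = 16
  Task 2: deadline = 20
  Task 1: deadline = 24
Priority order (highest first): [3, 2, 1]
Highest priority task = 3

3


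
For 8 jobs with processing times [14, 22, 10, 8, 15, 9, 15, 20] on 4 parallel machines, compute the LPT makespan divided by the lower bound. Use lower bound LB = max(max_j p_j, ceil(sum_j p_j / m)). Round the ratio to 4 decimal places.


LPT order: [22, 20, 15, 15, 14, 10, 9, 8]
Machine loads after assignment: [30, 29, 29, 25]
LPT makespan = 30
Lower bound = max(max_job, ceil(total/4)) = max(22, 29) = 29
Ratio = 30 / 29 = 1.0345

1.0345


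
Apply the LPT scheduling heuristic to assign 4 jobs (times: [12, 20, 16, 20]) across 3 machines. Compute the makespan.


Sort jobs in decreasing order (LPT): [20, 20, 16, 12]
Assign each job to the least loaded machine:
  Machine 1: jobs [20], load = 20
  Machine 2: jobs [20], load = 20
  Machine 3: jobs [16, 12], load = 28
Makespan = max load = 28

28


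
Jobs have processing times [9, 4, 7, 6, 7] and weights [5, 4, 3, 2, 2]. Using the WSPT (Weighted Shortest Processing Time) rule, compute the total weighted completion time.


Compute p/w ratios and sort ascending (WSPT): [(4, 4), (9, 5), (7, 3), (6, 2), (7, 2)]
Compute weighted completion times:
  Job (p=4,w=4): C=4, w*C=4*4=16
  Job (p=9,w=5): C=13, w*C=5*13=65
  Job (p=7,w=3): C=20, w*C=3*20=60
  Job (p=6,w=2): C=26, w*C=2*26=52
  Job (p=7,w=2): C=33, w*C=2*33=66
Total weighted completion time = 259

259


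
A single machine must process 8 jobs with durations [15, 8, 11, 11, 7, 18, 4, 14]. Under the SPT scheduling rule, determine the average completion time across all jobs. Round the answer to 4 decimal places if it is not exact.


Sort jobs by processing time (SPT order): [4, 7, 8, 11, 11, 14, 15, 18]
Compute completion times sequentially:
  Job 1: processing = 4, completes at 4
  Job 2: processing = 7, completes at 11
  Job 3: processing = 8, completes at 19
  Job 4: processing = 11, completes at 30
  Job 5: processing = 11, completes at 41
  Job 6: processing = 14, completes at 55
  Job 7: processing = 15, completes at 70
  Job 8: processing = 18, completes at 88
Sum of completion times = 318
Average completion time = 318/8 = 39.75

39.75


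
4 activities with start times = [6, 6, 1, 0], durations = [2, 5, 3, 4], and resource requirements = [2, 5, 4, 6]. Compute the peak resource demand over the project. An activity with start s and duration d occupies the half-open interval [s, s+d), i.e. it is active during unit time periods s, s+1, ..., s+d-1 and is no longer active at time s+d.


Each activity i is active on [start_i, start_i + duration_i).
Compute total resource usage per time slot:
  t=0: active resources = [6], total = 6
  t=1: active resources = [4, 6], total = 10
  t=2: active resources = [4, 6], total = 10
  t=3: active resources = [4, 6], total = 10
  t=4: active resources = [], total = 0
  t=5: active resources = [], total = 0
  t=6: active resources = [2, 5], total = 7
  t=7: active resources = [2, 5], total = 7
  t=8: active resources = [5], total = 5
  t=9: active resources = [5], total = 5
  t=10: active resources = [5], total = 5
Peak resource demand = 10

10


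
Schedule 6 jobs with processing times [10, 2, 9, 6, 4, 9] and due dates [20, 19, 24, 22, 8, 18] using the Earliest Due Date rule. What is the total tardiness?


Sort by due date (EDD order): [(4, 8), (9, 18), (2, 19), (10, 20), (6, 22), (9, 24)]
Compute completion times and tardiness:
  Job 1: p=4, d=8, C=4, tardiness=max(0,4-8)=0
  Job 2: p=9, d=18, C=13, tardiness=max(0,13-18)=0
  Job 3: p=2, d=19, C=15, tardiness=max(0,15-19)=0
  Job 4: p=10, d=20, C=25, tardiness=max(0,25-20)=5
  Job 5: p=6, d=22, C=31, tardiness=max(0,31-22)=9
  Job 6: p=9, d=24, C=40, tardiness=max(0,40-24)=16
Total tardiness = 30

30


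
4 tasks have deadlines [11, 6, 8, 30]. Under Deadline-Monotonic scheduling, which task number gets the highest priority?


Sort tasks by relative deadline (ascending):
  Task 2: deadline = 6
  Task 3: deadline = 8
  Task 1: deadline = 11
  Task 4: deadline = 30
Priority order (highest first): [2, 3, 1, 4]
Highest priority task = 2

2


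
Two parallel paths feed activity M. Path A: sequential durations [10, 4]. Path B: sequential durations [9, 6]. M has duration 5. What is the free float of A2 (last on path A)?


ES(A2) = sum of predecessors on chain A = 10
EF(A2) = ES + duration = 10 + 4 = 14
Successor of A2 is M. ES(M) = max(sum(A), sum(B)) = max(14, 15) = 15
Free float = ES(successor) - EF(current) = 15 - 14 = 1

1


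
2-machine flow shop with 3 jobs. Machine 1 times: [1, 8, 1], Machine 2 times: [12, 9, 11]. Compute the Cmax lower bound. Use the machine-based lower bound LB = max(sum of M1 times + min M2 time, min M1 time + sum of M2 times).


LB1 = sum(M1 times) + min(M2 times) = 10 + 9 = 19
LB2 = min(M1 times) + sum(M2 times) = 1 + 32 = 33
Lower bound = max(LB1, LB2) = max(19, 33) = 33

33


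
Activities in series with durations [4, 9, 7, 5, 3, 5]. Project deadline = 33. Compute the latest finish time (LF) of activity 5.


LF(activity 5) = deadline - sum of successor durations
Successors: activities 6 through 6 with durations [5]
Sum of successor durations = 5
LF = 33 - 5 = 28

28


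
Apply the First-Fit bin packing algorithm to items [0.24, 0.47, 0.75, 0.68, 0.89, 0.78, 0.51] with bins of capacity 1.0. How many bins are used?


Place items sequentially using First-Fit:
  Item 0.24 -> new Bin 1
  Item 0.47 -> Bin 1 (now 0.71)
  Item 0.75 -> new Bin 2
  Item 0.68 -> new Bin 3
  Item 0.89 -> new Bin 4
  Item 0.78 -> new Bin 5
  Item 0.51 -> new Bin 6
Total bins used = 6

6


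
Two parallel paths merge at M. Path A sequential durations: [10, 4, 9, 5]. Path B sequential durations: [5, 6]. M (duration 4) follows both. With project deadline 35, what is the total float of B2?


Forward pass: ES(B2) = sum of predecessors on chain B = 5
EF = ES + duration = 5 + 6 = 11
Backward pass: LF(M) = deadline = 35; LS(M) = 35 - 4 = 31
LF(B2) = LS(M) - sum(successors on chain B) = 31 - 0 = 31
LS = LF - duration = 31 - 6 = 25
Total float = LS - ES = 25 - 5 = 20

20
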